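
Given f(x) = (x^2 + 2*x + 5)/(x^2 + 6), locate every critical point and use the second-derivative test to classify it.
f'(x) = 2*(-x^2 + x + 6)/(x^4 + 12*x^2 + 36)

Solve f'(x) = 0:
  f'(x) = -2*(x - 3)*(x + 2)/(x^2 + 6)^2; the denominator is positive wherever f is defined, so f'(x) = 0 ⇔ -2*x^2 + 2*x + 12 = 0.
  Factor: -2*x^2 + 2*x + 12 = -2*(x - 3)*(x + 2) = 0.
  ⇒ x = -2, 3

f''(x) = 2*(2*x^3 - 3*x^2 - 36*x + 6)/(x^6 + 18*x^4 + 108*x^2 + 216)
Second-derivative test at each critical point:
  f''(-2) = 1/10 > 0 → local minimum
  f''(3) = -2/45 < 0 → local maximum

Critical points: x = -2 (local minimum); x = 3 (local maximum)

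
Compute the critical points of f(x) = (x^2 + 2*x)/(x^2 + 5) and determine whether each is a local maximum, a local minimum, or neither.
f'(x) = 2*(-x^2 + 5*x + 5)/(x^4 + 10*x^2 + 25)

Solve f'(x) = 0:
  f'(x) = -2*(x^2 - 5*x - 5)/(x^2 + 5)^2; the denominator is positive wherever f is defined, so f'(x) = 0 ⇔ -2*x^2 + 10*x + 10 = 0.
  Factor: -2*x^2 + 10*x + 10 = -2*(x^2 - 5*x - 5); x^2 - 5*x - 5 = 0 has no rational roots; quadratic formula: x = (5 ± √45)/2.
  ⇒ x = 5/2 - 3*sqrt(5)/2 ≈ -0.8541, 5/2 + 3*sqrt(5)/2 ≈ 5.8541

f''(x) = 2*(2*x^3 - 15*x^2 - 30*x + 25)/(x^6 + 15*x^4 + 75*x^2 + 125)
Second-derivative test at each critical point:
  f''(-0.8541) = 0.4087 > 0 → local minimum
  f''(5.8541) = -0.0087 < 0 → local maximum

Critical points: x = 5/2 - 3*sqrt(5)/2 ≈ -0.8541 (local minimum); x = 5/2 + 3*sqrt(5)/2 ≈ 5.8541 (local maximum)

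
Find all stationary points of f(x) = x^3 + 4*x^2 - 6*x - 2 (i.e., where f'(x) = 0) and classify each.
f'(x) = 3*x^2 + 8*x - 6

Solve f'(x) = 0:
  3*x^2 + 8*x - 6 = 0 has no rational roots; quadratic formula: x = (-8 ± √136)/6.
  ⇒ x = -sqrt(34)/3 - 4/3 ≈ -3.2770, -4/3 + sqrt(34)/3 ≈ 0.6103

f''(x) = 6*x + 8
Second-derivative test at each critical point:
  f''(-3.2770) = -11.6619 < 0 → local maximum
  f''(0.6103) = 11.6619 > 0 → local minimum

Critical points: x = -sqrt(34)/3 - 4/3 ≈ -3.2770 (local maximum); x = -4/3 + sqrt(34)/3 ≈ 0.6103 (local minimum)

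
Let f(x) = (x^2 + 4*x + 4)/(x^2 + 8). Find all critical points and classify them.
f'(x) = 4*(-x^2 + 2*x + 8)/(x^4 + 16*x^2 + 64)

Solve f'(x) = 0:
  f'(x) = -4*(x - 4)*(x + 2)/(x^2 + 8)^2; the denominator is positive wherever f is defined, so f'(x) = 0 ⇔ -4*x^2 + 8*x + 32 = 0.
  Factor: -4*x^2 + 8*x + 32 = -4*(x - 4)*(x + 2) = 0.
  ⇒ x = -2, 4

f''(x) = 8*(x^3 - 3*x^2 - 24*x + 8)/(x^6 + 24*x^4 + 192*x^2 + 512)
Second-derivative test at each critical point:
  f''(-2) = 1/6 > 0 → local minimum
  f''(4) = -1/24 < 0 → local maximum

Critical points: x = -2 (local minimum); x = 4 (local maximum)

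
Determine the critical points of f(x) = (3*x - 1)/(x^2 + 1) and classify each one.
f'(x) = (-3*x^2 + 2*x + 3)/(x^4 + 2*x^2 + 1)

Solve f'(x) = 0:
  f'(x) = -(3*x^2 - 2*x - 3)/(x^2 + 1)^2; the denominator is positive wherever f is defined, so f'(x) = 0 ⇔ -3*x^2 + 2*x + 3 = 0.
  3*x^2 - 2*x - 3 = 0 has no rational roots; quadratic formula: x = (2 ± √40)/6.
  ⇒ x = 1/3 - sqrt(10)/3 ≈ -0.7208, 1/3 + sqrt(10)/3 ≈ 1.3874

f''(x) = 2*(4*x^2*(3*x - 1) + (1 - 9*x)*(x^2 + 1))/(x^2 + 1)^3
Second-derivative test at each critical point:
  f''(-0.7208) = 2.7393 > 0 → local minimum
  f''(1.3874) = -0.7393 < 0 → local maximum

Critical points: x = 1/3 - sqrt(10)/3 ≈ -0.7208 (local minimum); x = 1/3 + sqrt(10)/3 ≈ 1.3874 (local maximum)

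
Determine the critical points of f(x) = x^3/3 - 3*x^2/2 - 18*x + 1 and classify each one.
f'(x) = x^2 - 3*x - 18

Solve f'(x) = 0:
  Factor: x^2 - 3*x - 18 = (x - 6)*(x + 3) = 0.
  ⇒ x = -3, 6

f''(x) = 2*x - 3
Second-derivative test at each critical point:
  f''(-3) = -9 < 0 → local maximum
  f''(6) = 9 > 0 → local minimum

Critical points: x = -3 (local maximum); x = 6 (local minimum)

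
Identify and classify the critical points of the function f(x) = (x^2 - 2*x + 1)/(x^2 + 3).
f'(x) = 2*(x^2 + 2*x - 3)/(x^4 + 6*x^2 + 9)

Solve f'(x) = 0:
  f'(x) = 2*(x - 1)*(x + 3)/(x^2 + 3)^2; the denominator is positive wherever f is defined, so f'(x) = 0 ⇔ 2*x^2 + 4*x - 6 = 0.
  Factor: 2*x^2 + 4*x - 6 = 2*(x - 1)*(x + 3) = 0.
  ⇒ x = -3, 1

f''(x) = 4*(-x^3 - 3*x^2 + 9*x + 3)/(x^6 + 9*x^4 + 27*x^2 + 27)
Second-derivative test at each critical point:
  f''(-3) = -1/18 < 0 → local maximum
  f''(1) = 1/2 > 0 → local minimum

Critical points: x = -3 (local maximum); x = 1 (local minimum)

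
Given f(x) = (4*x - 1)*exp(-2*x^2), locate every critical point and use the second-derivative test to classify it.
f'(x) = 4*(-x*(4*x - 1) + 1)*exp(-2*x^2)

Solve f'(x) = 0:
  f'(x) = (-16*x^2 + 4*x + 4)·exp(-2*x^2) and exp(-2*x^2) > 0 for every x, so f'(x) = 0 ⇔ -16*x^2 + 4*x + 4 = 0.
  Factor: -16*x^2 + 4*x + 4 = -4*(4*x^2 - x - 1); 4*x^2 - x - 1 = 0 has no rational roots; quadratic formula: x = (1 ± √17)/8.
  ⇒ x = 1/8 - sqrt(17)/8 ≈ -0.3904, 1/8 + sqrt(17)/8 ≈ 0.6404

f''(x) = 4*(4*x^2*(4*x - 1) - 12*x + 1)*exp(-2*x^2)
Second-derivative test at each critical point:
  f''(-0.3904) = 12.1593 > 0 → local minimum
  f''(0.6404) = -7.2624 < 0 → local maximum

Critical points: x = 1/8 - sqrt(17)/8 ≈ -0.3904 (local minimum); x = 1/8 + sqrt(17)/8 ≈ 0.6404 (local maximum)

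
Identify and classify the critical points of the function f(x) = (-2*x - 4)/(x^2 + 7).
f'(x) = 2*(-x^2 + 2*x*(x + 2) - 7)/(x^2 + 7)^2

Solve f'(x) = 0:
  f'(x) = 2*(x^2 + 4*x - 7)/(x^2 + 7)^2; the denominator is positive wherever f is defined, so f'(x) = 0 ⇔ 2*x^2 + 8*x - 14 = 0.
  Factor: 2*x^2 + 8*x - 14 = 2*(x^2 + 4*x - 7); x^2 + 4*x - 7 = 0 has no rational roots; quadratic formula: x = (-4 ± √44)/2.
  ⇒ x = -sqrt(11) - 2 ≈ -5.3166, -2 + sqrt(11) ≈ 1.3166

f''(x) = 4*(-4*x^2*(x + 2) + (3*x + 2)*(x^2 + 7))/(x^2 + 7)^3
Second-derivative test at each critical point:
  f''(-5.3166) = -0.0107 < 0 → local maximum
  f''(1.3166) = 0.1739 > 0 → local minimum

Critical points: x = -sqrt(11) - 2 ≈ -5.3166 (local maximum); x = -2 + sqrt(11) ≈ 1.3166 (local minimum)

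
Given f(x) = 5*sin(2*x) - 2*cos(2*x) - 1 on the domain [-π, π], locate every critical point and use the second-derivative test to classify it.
f'(x) = 4*sin(2*x) + 10*cos(2*x)

Solve f'(x) = 0 on [-π, π]:
  f'(x) = 0 ⇔ 5*cos(2*x) = -2*sin(2*x) ⇔ tan(2*x) = -5/2, i.e. 2*x = arctan(-5/2) + nπ; keep the solutions lying in [-π, π].
  ⇒ x = -pi/2 - atan(5/2)/2 ≈ -2.1659, -atan(5/2)/2 ≈ -0.5951, -atan(5/2)/2 + pi/2 ≈ 0.9757, pi - atan(5/2)/2 ≈ 2.5464

f''(x) = -20*sin(2*x) + 8*cos(2*x)
Second-derivative test at each critical point:
  f''(-2.1659) = -21.5407 < 0 → local maximum
  f''(-0.5951) = 21.5407 > 0 → local minimum
  f''(0.9757) = -21.5407 < 0 → local maximum
  f''(2.5464) = 21.5407 > 0 → local minimum

Critical points: x = -pi/2 - atan(5/2)/2 ≈ -2.1659 (local maximum); x = -atan(5/2)/2 ≈ -0.5951 (local minimum); x = -atan(5/2)/2 + pi/2 ≈ 0.9757 (local maximum); x = pi - atan(5/2)/2 ≈ 2.5464 (local minimum)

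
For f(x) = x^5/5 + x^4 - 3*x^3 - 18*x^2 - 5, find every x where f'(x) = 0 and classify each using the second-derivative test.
f'(x) = x*(x^3 + 4*x^2 - 9*x - 36)

Solve f'(x) = 0:
  Factor: x^4 + 4*x^3 - 9*x^2 - 36*x = x*(x - 3)*(x + 3)*(x + 4) = 0.
  ⇒ x = -4, -3, 0, 3

f''(x) = 4*x^3 + 12*x^2 - 18*x - 36
Second-derivative test at each critical point:
  f''(-4) = -28 < 0 → local maximum
  f''(-3) = 18 > 0 → local minimum
  f''(0) = -36 < 0 → local maximum
  f''(3) = 126 > 0 → local minimum

Critical points: x = -4 (local maximum); x = -3 (local minimum); x = 0 (local maximum); x = 3 (local minimum)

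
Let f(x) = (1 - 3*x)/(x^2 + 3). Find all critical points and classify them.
f'(x) = (3*x^2 - 2*x - 9)/(x^4 + 6*x^2 + 9)

Solve f'(x) = 0:
  f'(x) = (3*x^2 - 2*x - 9)/(x^2 + 3)^2; the denominator is positive wherever f is defined, so f'(x) = 0 ⇔ 3*x^2 - 2*x - 9 = 0.
  3*x^2 - 2*x - 9 = 0 has no rational roots; quadratic formula: x = (2 ± √112)/6.
  ⇒ x = 1/3 - 2*sqrt(7)/3 ≈ -1.4305, 1/3 + 2*sqrt(7)/3 ≈ 2.0972

f''(x) = 2*(4*x^2*(1 - 3*x) + (9*x - 1)*(x^2 + 3))/(x^2 + 3)^3
Second-derivative test at each critical point:
  f''(-1.4305) = -0.4156 < 0 → local maximum
  f''(2.0972) = 0.1934 > 0 → local minimum

Critical points: x = 1/3 - 2*sqrt(7)/3 ≈ -1.4305 (local maximum); x = 1/3 + 2*sqrt(7)/3 ≈ 2.0972 (local minimum)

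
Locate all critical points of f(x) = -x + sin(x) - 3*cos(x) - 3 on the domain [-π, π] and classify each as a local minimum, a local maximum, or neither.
f'(x) = 3*sin(x) + cos(x) - 1

Solve f'(x) = 0 on [-π, π]:
  f'(x) = 0 ⇔ 3*sin(x) + cos(x) = 1. Write the left side as R·cos(x + φ) with R = √(1² + (-3)²) = sqrt(10), cos φ = sqrt(10)/10, sin φ = -3*sqrt(10)/10; then cos(x + φ) = sqrt(10)/10. Solve for x and keep the solutions lying in [-π, π].
  ⇒ x = 0, pi - atan(3/4) ≈ 2.4981

f''(x) = -sin(x) + 3*cos(x)
Second-derivative test at each critical point:
  f''(0) = 3 > 0 → local minimum
  f''(2.4981) = -3 < 0 → local maximum

Critical points: x = 0 (local minimum); x = pi - atan(3/4) ≈ 2.4981 (local maximum)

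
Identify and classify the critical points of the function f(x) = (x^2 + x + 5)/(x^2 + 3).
f'(x) = (-x^2 - 4*x + 3)/(x^4 + 6*x^2 + 9)

Solve f'(x) = 0:
  f'(x) = -(x^2 + 4*x - 3)/(x^2 + 3)^2; the denominator is positive wherever f is defined, so f'(x) = 0 ⇔ -x^2 - 4*x + 3 = 0.
  x^2 + 4*x - 3 = 0 has no rational roots; quadratic formula: x = (-4 ± √28)/2.
  ⇒ x = -sqrt(7) - 2 ≈ -4.6458, -2 + sqrt(7) ≈ 0.6458

f''(x) = 2*(x^3 + 6*x^2 - 9*x - 6)/(x^6 + 9*x^4 + 27*x^2 + 27)
Second-derivative test at each critical point:
  f''(-4.6458) = 0.0088 > 0 → local minimum
  f''(0.6458) = -0.4532 < 0 → local maximum

Critical points: x = -sqrt(7) - 2 ≈ -4.6458 (local minimum); x = -2 + sqrt(7) ≈ 0.6458 (local maximum)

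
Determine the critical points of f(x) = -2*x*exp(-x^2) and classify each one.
f'(x) = 2*(2*x^2 - 1)*exp(-x^2)

Solve f'(x) = 0:
  f'(x) = (4*x^2 - 2)·exp(-x^2) and exp(-x^2) > 0 for every x, so f'(x) = 0 ⇔ 4*x^2 - 2 = 0.
  Factor: 4*x^2 - 2 = 2*(2*x^2 - 1); 2*x^2 - 1 = 0 has no rational roots; quadratic formula: x = (0 ± √8)/4.
  ⇒ x = -sqrt(2)/2 ≈ -0.7071, sqrt(2)/2 ≈ 0.7071

f''(x) = (-8*x^3 + 12*x)*exp(-x^2)
Second-derivative test at each critical point:
  f''(-0.7071) = -3.4311 < 0 → local maximum
  f''(0.7071) = 3.4311 > 0 → local minimum

Critical points: x = -sqrt(2)/2 ≈ -0.7071 (local maximum); x = sqrt(2)/2 ≈ 0.7071 (local minimum)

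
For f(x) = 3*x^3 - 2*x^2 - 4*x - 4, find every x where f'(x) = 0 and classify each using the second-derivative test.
f'(x) = 9*x^2 - 4*x - 4

Solve f'(x) = 0:
  9*x^2 - 4*x - 4 = 0 has no rational roots; quadratic formula: x = (4 ± √160)/18.
  ⇒ x = 2/9 - 2*sqrt(10)/9 ≈ -0.4805, 2/9 + 2*sqrt(10)/9 ≈ 0.9250

f''(x) = 18*x - 4
Second-derivative test at each critical point:
  f''(-0.4805) = -12.6491 < 0 → local maximum
  f''(0.9250) = 12.6491 > 0 → local minimum

Critical points: x = 2/9 - 2*sqrt(10)/9 ≈ -0.4805 (local maximum); x = 2/9 + 2*sqrt(10)/9 ≈ 0.9250 (local minimum)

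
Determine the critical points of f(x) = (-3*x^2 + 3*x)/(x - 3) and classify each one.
f'(x) = 3*(-x^2 + 6*x - 3)/(x^2 - 6*x + 9)

Solve f'(x) = 0:
  f'(x) = -3*(x^2 - 6*x + 3)/(x - 3)^2; the denominator is positive wherever f is defined, so f'(x) = 0 ⇔ -3*x^2 + 18*x - 9 = 0.
  Factor: -3*x^2 + 18*x - 9 = -3*(x^2 - 6*x + 3); x^2 - 6*x + 3 = 0 has no rational roots; quadratic formula: x = (6 ± √24)/2.
  ⇒ x = 3 - sqrt(6) ≈ 0.5505, sqrt(6) + 3 ≈ 5.4495

f''(x) = -36/(x^3 - 9*x^2 + 27*x - 27)
Second-derivative test at each critical point:
  f''(0.5505) = 2.4495 > 0 → local minimum
  f''(5.4495) = -2.4495 < 0 → local maximum

Critical points: x = 3 - sqrt(6) ≈ 0.5505 (local minimum); x = sqrt(6) + 3 ≈ 5.4495 (local maximum)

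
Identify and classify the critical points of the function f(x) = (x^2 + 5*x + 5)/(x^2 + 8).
f'(x) = (-5*x^2 + 6*x + 40)/(x^4 + 16*x^2 + 64)

Solve f'(x) = 0:
  f'(x) = -(5*x^2 - 6*x - 40)/(x^2 + 8)^2; the denominator is positive wherever f is defined, so f'(x) = 0 ⇔ -5*x^2 + 6*x + 40 = 0.
  5*x^2 - 6*x - 40 = 0 has no rational roots; quadratic formula: x = (6 ± √836)/10.
  ⇒ x = 3/5 - sqrt(209)/5 ≈ -2.2914, 3/5 + sqrt(209)/5 ≈ 3.4914

f''(x) = 2*(5*x^3 - 9*x^2 - 120*x + 24)/(x^6 + 24*x^4 + 192*x^2 + 512)
Second-derivative test at each critical point:
  f''(-2.2914) = 0.1647 > 0 → local minimum
  f''(3.4914) = -0.0709 < 0 → local maximum

Critical points: x = 3/5 - sqrt(209)/5 ≈ -2.2914 (local minimum); x = 3/5 + sqrt(209)/5 ≈ 3.4914 (local maximum)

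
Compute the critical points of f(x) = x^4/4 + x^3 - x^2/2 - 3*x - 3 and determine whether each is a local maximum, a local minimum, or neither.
f'(x) = x^3 + 3*x^2 - x - 3

Solve f'(x) = 0:
  Factor: x^3 + 3*x^2 - x - 3 = (x - 1)*(x + 1)*(x + 3) = 0.
  ⇒ x = -3, -1, 1

f''(x) = 3*x^2 + 6*x - 1
Second-derivative test at each critical point:
  f''(-3) = 8 > 0 → local minimum
  f''(-1) = -4 < 0 → local maximum
  f''(1) = 8 > 0 → local minimum

Critical points: x = -3 (local minimum); x = -1 (local maximum); x = 1 (local minimum)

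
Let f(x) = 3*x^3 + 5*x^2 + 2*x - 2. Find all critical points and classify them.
f'(x) = 9*x^2 + 10*x + 2

Solve f'(x) = 0:
  9*x^2 + 10*x + 2 = 0 has no rational roots; quadratic formula: x = (-10 ± √28)/18.
  ⇒ x = -5/9 - sqrt(7)/9 ≈ -0.8495, -5/9 + sqrt(7)/9 ≈ -0.2616

f''(x) = 18*x + 10
Second-derivative test at each critical point:
  f''(-0.8495) = -5.2915 < 0 → local maximum
  f''(-0.2616) = 5.2915 > 0 → local minimum

Critical points: x = -5/9 - sqrt(7)/9 ≈ -0.8495 (local maximum); x = -5/9 + sqrt(7)/9 ≈ -0.2616 (local minimum)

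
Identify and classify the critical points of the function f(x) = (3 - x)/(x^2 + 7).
f'(x) = (-x^2 + 2*x*(x - 3) - 7)/(x^2 + 7)^2

Solve f'(x) = 0:
  f'(x) = (x - 7)*(x + 1)/(x^2 + 7)^2; the denominator is positive wherever f is defined, so f'(x) = 0 ⇔ x^2 - 6*x - 7 = 0.
  Factor: x^2 - 6*x - 7 = (x - 7)*(x + 1) = 0.
  ⇒ x = -1, 7

f''(x) = 2*(4*x^2*(3 - x) + 3*(x - 1)*(x^2 + 7))/(x^2 + 7)^3
Second-derivative test at each critical point:
  f''(-1) = -1/8 < 0 → local maximum
  f''(7) = 1/392 > 0 → local minimum

Critical points: x = -1 (local maximum); x = 7 (local minimum)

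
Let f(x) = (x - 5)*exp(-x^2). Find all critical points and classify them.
f'(x) = (-2*x*(x - 5) + 1)*exp(-x^2)

Solve f'(x) = 0:
  f'(x) = (-2*x^2 + 10*x + 1)·exp(-x^2) and exp(-x^2) > 0 for every x, so f'(x) = 0 ⇔ -2*x^2 + 10*x + 1 = 0.
  2*x^2 - 10*x - 1 = 0 has no rational roots; quadratic formula: x = (10 ± √108)/4.
  ⇒ x = 5/2 - 3*sqrt(3)/2 ≈ -0.0981, 5/2 + 3*sqrt(3)/2 ≈ 5.0981

f''(x) = 2*(2*x^2*(x - 5) - 3*x + 5)*exp(-x^2)
Second-derivative test at each critical point:
  f''(-0.0981) = 10.2928 > 0 → local minimum
  f''(5.0981) = -5.361e-11 < 0 → local maximum

Critical points: x = 5/2 - 3*sqrt(3)/2 ≈ -0.0981 (local minimum); x = 5/2 + 3*sqrt(3)/2 ≈ 5.0981 (local maximum)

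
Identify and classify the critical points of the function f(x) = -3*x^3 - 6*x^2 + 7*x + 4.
f'(x) = -9*x^2 - 12*x + 7

Solve f'(x) = 0:
  9*x^2 + 12*x - 7 = 0 has no rational roots; quadratic formula: x = (-12 ± √396)/18.
  ⇒ x = -sqrt(11)/3 - 2/3 ≈ -1.7722, -2/3 + sqrt(11)/3 ≈ 0.4389

f''(x) = -18*x - 12
Second-derivative test at each critical point:
  f''(-1.7722) = 19.8997 > 0 → local minimum
  f''(0.4389) = -19.8997 < 0 → local maximum

Critical points: x = -sqrt(11)/3 - 2/3 ≈ -1.7722 (local minimum); x = -2/3 + sqrt(11)/3 ≈ 0.4389 (local maximum)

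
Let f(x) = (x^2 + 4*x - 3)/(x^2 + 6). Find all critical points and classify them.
f'(x) = 2*(-2*x^2 + 9*x + 12)/(x^4 + 12*x^2 + 36)

Solve f'(x) = 0:
  f'(x) = -2*(2*x^2 - 9*x - 12)/(x^2 + 6)^2; the denominator is positive wherever f is defined, so f'(x) = 0 ⇔ -4*x^2 + 18*x + 24 = 0.
  Factor: -4*x^2 + 18*x + 24 = -2*(2*x^2 - 9*x - 12); 2*x^2 - 9*x - 12 = 0 has no rational roots; quadratic formula: x = (9 ± √177)/4.
  ⇒ x = 9/4 - sqrt(177)/4 ≈ -1.0760, 9/4 + sqrt(177)/4 ≈ 5.5760

f''(x) = 2*(4*x^3 - 27*x^2 - 72*x + 54)/(x^6 + 18*x^4 + 108*x^2 + 216)
Second-derivative test at each critical point:
  f''(-1.0760) = 0.5193 > 0 → local minimum
  f''(5.5760) = -0.0193 < 0 → local maximum

Critical points: x = 9/4 - sqrt(177)/4 ≈ -1.0760 (local minimum); x = 9/4 + sqrt(177)/4 ≈ 5.5760 (local maximum)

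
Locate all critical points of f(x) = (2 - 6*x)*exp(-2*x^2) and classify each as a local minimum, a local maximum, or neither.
f'(x) = 2*(4*x*(3*x - 1) - 3)*exp(-2*x^2)

Solve f'(x) = 0:
  f'(x) = (24*x^2 - 8*x - 6)·exp(-2*x^2) and exp(-2*x^2) > 0 for every x, so f'(x) = 0 ⇔ 24*x^2 - 8*x - 6 = 0.
  Factor: 24*x^2 - 8*x - 6 = 2*(12*x^2 - 4*x - 3); 12*x^2 - 4*x - 3 = 0 has no rational roots; quadratic formula: x = (4 ± √160)/24.
  ⇒ x = 1/6 - sqrt(10)/6 ≈ -0.3604, 1/6 + sqrt(10)/6 ≈ 0.6937

f''(x) = 8*(4*x^2*(1 - 3*x) + 9*x - 1)*exp(-2*x^2)
Second-derivative test at each critical point:
  f''(-0.3604) = -19.5112 < 0 → local maximum
  f''(0.6937) = 9.6626 > 0 → local minimum

Critical points: x = 1/6 - sqrt(10)/6 ≈ -0.3604 (local maximum); x = 1/6 + sqrt(10)/6 ≈ 0.6937 (local minimum)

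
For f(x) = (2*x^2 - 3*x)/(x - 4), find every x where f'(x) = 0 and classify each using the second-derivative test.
f'(x) = 2*(x^2 - 8*x + 6)/(x^2 - 8*x + 16)

Solve f'(x) = 0:
  f'(x) = 2*(x^2 - 8*x + 6)/(x - 4)^2; the denominator is positive wherever f is defined, so f'(x) = 0 ⇔ 2*x^2 - 16*x + 12 = 0.
  Factor: 2*x^2 - 16*x + 12 = 2*(x^2 - 8*x + 6); x^2 - 8*x + 6 = 0 has no rational roots; quadratic formula: x = (8 ± √40)/2.
  ⇒ x = 4 - sqrt(10) ≈ 0.8377, sqrt(10) + 4 ≈ 7.1623

f''(x) = 40/(x^3 - 12*x^2 + 48*x - 64)
Second-derivative test at each critical point:
  f''(0.8377) = -1.2649 < 0 → local maximum
  f''(7.1623) = 1.2649 > 0 → local minimum

Critical points: x = 4 - sqrt(10) ≈ 0.8377 (local maximum); x = sqrt(10) + 4 ≈ 7.1623 (local minimum)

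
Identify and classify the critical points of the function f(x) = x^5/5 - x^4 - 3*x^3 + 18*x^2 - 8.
f'(x) = x*(x^3 - 4*x^2 - 9*x + 36)

Solve f'(x) = 0:
  Factor: x^4 - 4*x^3 - 9*x^2 + 36*x = x*(x - 4)*(x - 3)*(x + 3) = 0.
  ⇒ x = -3, 0, 3, 4

f''(x) = 4*x^3 - 12*x^2 - 18*x + 36
Second-derivative test at each critical point:
  f''(-3) = -126 < 0 → local maximum
  f''(0) = 36 > 0 → local minimum
  f''(3) = -18 < 0 → local maximum
  f''(4) = 28 > 0 → local minimum

Critical points: x = -3 (local maximum); x = 0 (local minimum); x = 3 (local maximum); x = 4 (local minimum)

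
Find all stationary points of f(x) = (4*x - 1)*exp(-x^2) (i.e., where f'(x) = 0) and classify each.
f'(x) = 2*(-x*(4*x - 1) + 2)*exp(-x^2)

Solve f'(x) = 0:
  f'(x) = (-8*x^2 + 2*x + 4)·exp(-x^2) and exp(-x^2) > 0 for every x, so f'(x) = 0 ⇔ -8*x^2 + 2*x + 4 = 0.
  Factor: -8*x^2 + 2*x + 4 = -2*(4*x^2 - x - 2); 4*x^2 - x - 2 = 0 has no rational roots; quadratic formula: x = (1 ± √33)/8.
  ⇒ x = 1/8 - sqrt(33)/8 ≈ -0.5931, 1/8 + sqrt(33)/8 ≈ 0.8431

f''(x) = 2*(2*x^2*(4*x - 1) - 12*x + 1)*exp(-x^2)
Second-derivative test at each critical point:
  f''(-0.5931) = 8.0822 > 0 → local minimum
  f''(0.8431) = -5.6442 < 0 → local maximum

Critical points: x = 1/8 - sqrt(33)/8 ≈ -0.5931 (local minimum); x = 1/8 + sqrt(33)/8 ≈ 0.8431 (local maximum)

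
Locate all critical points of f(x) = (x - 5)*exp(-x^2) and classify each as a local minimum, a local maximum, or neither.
f'(x) = (-2*x*(x - 5) + 1)*exp(-x^2)

Solve f'(x) = 0:
  f'(x) = (-2*x^2 + 10*x + 1)·exp(-x^2) and exp(-x^2) > 0 for every x, so f'(x) = 0 ⇔ -2*x^2 + 10*x + 1 = 0.
  2*x^2 - 10*x - 1 = 0 has no rational roots; quadratic formula: x = (10 ± √108)/4.
  ⇒ x = 5/2 - 3*sqrt(3)/2 ≈ -0.0981, 5/2 + 3*sqrt(3)/2 ≈ 5.0981

f''(x) = 2*(2*x^2*(x - 5) - 3*x + 5)*exp(-x^2)
Second-derivative test at each critical point:
  f''(-0.0981) = 10.2928 > 0 → local minimum
  f''(5.0981) = -5.361e-11 < 0 → local maximum

Critical points: x = 5/2 - 3*sqrt(3)/2 ≈ -0.0981 (local minimum); x = 5/2 + 3*sqrt(3)/2 ≈ 5.0981 (local maximum)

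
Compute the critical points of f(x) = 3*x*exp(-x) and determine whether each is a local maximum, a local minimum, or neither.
f'(x) = 3*(1 - x)*exp(-x)

Solve f'(x) = 0:
  f'(x) = (3 - 3*x)·exp(-x) and exp(-x) > 0 for every x, so f'(x) = 0 ⇔ 3 - 3*x = 0.
  Factor: 3 - 3*x = -3*(x - 1) = 0.
  ⇒ x = 1

f''(x) = 3*(x - 2)*exp(-x)
Second-derivative test at each critical point:
  f''(1) = -1.1036 < 0 → local maximum

Critical points: x = 1 (local maximum)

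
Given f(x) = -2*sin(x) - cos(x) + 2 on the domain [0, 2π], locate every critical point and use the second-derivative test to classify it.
f'(x) = sin(x) - 2*cos(x)

Solve f'(x) = 0 on [0, 2π]:
  f'(x) = 0 ⇔ -2*cos(x) = -sin(x) ⇔ tan(x) = 2, i.e. x = arctan(2) + nπ; keep the solutions lying in [0, 2π].
  ⇒ x = atan(2) ≈ 1.1071, atan(2) + pi ≈ 4.2487

f''(x) = 2*sin(x) + cos(x)
Second-derivative test at each critical point:
  f''(1.1071) = 2.2361 > 0 → local minimum
  f''(4.2487) = -2.2361 < 0 → local maximum

Critical points: x = atan(2) ≈ 1.1071 (local minimum); x = atan(2) + pi ≈ 4.2487 (local maximum)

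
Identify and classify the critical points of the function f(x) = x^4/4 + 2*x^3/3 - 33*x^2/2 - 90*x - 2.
f'(x) = x^3 + 2*x^2 - 33*x - 90

Solve f'(x) = 0:
  Factor: x^3 + 2*x^2 - 33*x - 90 = (x - 6)*(x + 3)*(x + 5) = 0.
  ⇒ x = -5, -3, 6

f''(x) = 3*x^2 + 4*x - 33
Second-derivative test at each critical point:
  f''(-5) = 22 > 0 → local minimum
  f''(-3) = -18 < 0 → local maximum
  f''(6) = 99 > 0 → local minimum

Critical points: x = -5 (local minimum); x = -3 (local maximum); x = 6 (local minimum)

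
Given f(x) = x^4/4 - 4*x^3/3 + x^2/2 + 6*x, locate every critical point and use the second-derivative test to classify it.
f'(x) = x^3 - 4*x^2 + x + 6

Solve f'(x) = 0:
  Factor: x^3 - 4*x^2 + x + 6 = (x - 3)*(x - 2)*(x + 1) = 0.
  ⇒ x = -1, 2, 3

f''(x) = 3*x^2 - 8*x + 1
Second-derivative test at each critical point:
  f''(-1) = 12 > 0 → local minimum
  f''(2) = -3 < 0 → local maximum
  f''(3) = 4 > 0 → local minimum

Critical points: x = -1 (local minimum); x = 2 (local maximum); x = 3 (local minimum)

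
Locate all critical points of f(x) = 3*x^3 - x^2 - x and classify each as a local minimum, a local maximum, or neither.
f'(x) = 9*x^2 - 2*x - 1

Solve f'(x) = 0:
  9*x^2 - 2*x - 1 = 0 has no rational roots; quadratic formula: x = (2 ± √40)/18.
  ⇒ x = 1/9 - sqrt(10)/9 ≈ -0.2403, 1/9 + sqrt(10)/9 ≈ 0.4625

f''(x) = 18*x - 2
Second-derivative test at each critical point:
  f''(-0.2403) = -6.3246 < 0 → local maximum
  f''(0.4625) = 6.3246 > 0 → local minimum

Critical points: x = 1/9 - sqrt(10)/9 ≈ -0.2403 (local maximum); x = 1/9 + sqrt(10)/9 ≈ 0.4625 (local minimum)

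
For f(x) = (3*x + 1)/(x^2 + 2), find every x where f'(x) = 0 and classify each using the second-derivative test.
f'(x) = (-3*x^2 - 2*x + 6)/(x^4 + 4*x^2 + 4)

Solve f'(x) = 0:
  f'(x) = -(3*x^2 + 2*x - 6)/(x^2 + 2)^2; the denominator is positive wherever f is defined, so f'(x) = 0 ⇔ -3*x^2 - 2*x + 6 = 0.
  3*x^2 + 2*x - 6 = 0 has no rational roots; quadratic formula: x = (-2 ± √76)/6.
  ⇒ x = -sqrt(19)/3 - 1/3 ≈ -1.7863, -1/3 + sqrt(19)/3 ≈ 1.1196

f''(x) = 2*(4*x^2*(3*x + 1) - (9*x + 1)*(x^2 + 2))/(x^2 + 2)^3
Second-derivative test at each critical point:
  f''(-1.7863) = 0.3235 > 0 → local minimum
  f''(1.1196) = -0.8235 < 0 → local maximum

Critical points: x = -sqrt(19)/3 - 1/3 ≈ -1.7863 (local minimum); x = -1/3 + sqrt(19)/3 ≈ 1.1196 (local maximum)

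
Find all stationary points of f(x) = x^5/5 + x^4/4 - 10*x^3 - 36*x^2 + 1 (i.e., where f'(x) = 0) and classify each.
f'(x) = x*(x^3 + x^2 - 30*x - 72)

Solve f'(x) = 0:
  Factor: x^4 + x^3 - 30*x^2 - 72*x = x*(x - 6)*(x + 3)*(x + 4) = 0.
  ⇒ x = -4, -3, 0, 6

f''(x) = 4*x^3 + 3*x^2 - 60*x - 72
Second-derivative test at each critical point:
  f''(-4) = -40 < 0 → local maximum
  f''(-3) = 27 > 0 → local minimum
  f''(0) = -72 < 0 → local maximum
  f''(6) = 540 > 0 → local minimum

Critical points: x = -4 (local maximum); x = -3 (local minimum); x = 0 (local maximum); x = 6 (local minimum)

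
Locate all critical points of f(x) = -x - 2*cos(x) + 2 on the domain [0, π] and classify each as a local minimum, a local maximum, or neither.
f'(x) = 2*sin(x) - 1

Solve f'(x) = 0 on [0, π]:
  f'(x) = 0 ⇔ sin(x) = 1/2, i.e. x = arcsin(1/2) + 2nπ or x = π − arcsin(1/2) + 2nπ; keep the solutions lying in [0, π].
  ⇒ x = pi/6 ≈ 0.5236, 5*pi/6 ≈ 2.6180

f''(x) = 2*cos(x)
Second-derivative test at each critical point:
  f''(0.5236) = 1.7321 > 0 → local minimum
  f''(2.6180) = -1.7321 < 0 → local maximum

Critical points: x = pi/6 ≈ 0.5236 (local minimum); x = 5*pi/6 ≈ 2.6180 (local maximum)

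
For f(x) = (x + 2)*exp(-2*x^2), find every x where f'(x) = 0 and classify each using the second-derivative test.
f'(x) = (-4*x*(x + 2) + 1)*exp(-2*x^2)

Solve f'(x) = 0:
  f'(x) = (-4*x^2 - 8*x + 1)·exp(-2*x^2) and exp(-2*x^2) > 0 for every x, so f'(x) = 0 ⇔ -4*x^2 - 8*x + 1 = 0.
  4*x^2 + 8*x - 1 = 0 has no rational roots; quadratic formula: x = (-8 ± √80)/8.
  ⇒ x = -sqrt(5)/2 - 1 ≈ -2.1180, -1 + sqrt(5)/2 ≈ 0.1180

f''(x) = 4*(4*x^2*(x + 2) - 3*x - 2)*exp(-2*x^2)
Second-derivative test at each critical point:
  f''(-2.1180) = 0.0011 > 0 → local minimum
  f''(0.1180) = -8.6985 < 0 → local maximum

Critical points: x = -sqrt(5)/2 - 1 ≈ -2.1180 (local minimum); x = -1 + sqrt(5)/2 ≈ 0.1180 (local maximum)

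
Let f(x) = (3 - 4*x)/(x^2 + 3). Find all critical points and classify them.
f'(x) = 2*(2*x^2 - 3*x - 6)/(x^4 + 6*x^2 + 9)

Solve f'(x) = 0:
  f'(x) = 2*(2*x^2 - 3*x - 6)/(x^2 + 3)^2; the denominator is positive wherever f is defined, so f'(x) = 0 ⇔ 4*x^2 - 6*x - 12 = 0.
  Factor: 4*x^2 - 6*x - 12 = 2*(2*x^2 - 3*x - 6); 2*x^2 - 3*x - 6 = 0 has no rational roots; quadratic formula: x = (3 ± √57)/4.
  ⇒ x = 3/4 - sqrt(57)/4 ≈ -1.1375, 3/4 + sqrt(57)/4 ≈ 2.6375

f''(x) = 2*(4*x^2*(3 - 4*x) + 3*(4*x - 1)*(x^2 + 3))/(x^2 + 3)^3
Second-derivative test at each critical point:
  f''(-1.1375) = -0.8190 < 0 → local maximum
  f''(2.6375) = 0.1523 > 0 → local minimum

Critical points: x = 3/4 - sqrt(57)/4 ≈ -1.1375 (local maximum); x = 3/4 + sqrt(57)/4 ≈ 2.6375 (local minimum)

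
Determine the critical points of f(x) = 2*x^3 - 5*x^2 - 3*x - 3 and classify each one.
f'(x) = 6*x^2 - 10*x - 3

Solve f'(x) = 0:
  6*x^2 - 10*x - 3 = 0 has no rational roots; quadratic formula: x = (10 ± √172)/12.
  ⇒ x = 5/6 - sqrt(43)/6 ≈ -0.2596, 5/6 + sqrt(43)/6 ≈ 1.9262

f''(x) = 12*x - 10
Second-derivative test at each critical point:
  f''(-0.2596) = -13.1149 < 0 → local maximum
  f''(1.9262) = 13.1149 > 0 → local minimum

Critical points: x = 5/6 - sqrt(43)/6 ≈ -0.2596 (local maximum); x = 5/6 + sqrt(43)/6 ≈ 1.9262 (local minimum)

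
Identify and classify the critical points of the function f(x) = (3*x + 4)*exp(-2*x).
f'(x) = (-6*x - 5)*exp(-2*x)

Solve f'(x) = 0:
  f'(x) = (-6*x - 5)·exp(-2*x) and exp(-2*x) > 0 for every x, so f'(x) = 0 ⇔ -6*x - 5 = 0.
  -6*x - 5 = 0.
  ⇒ x = -5/6

f''(x) = 4*(3*x + 1)*exp(-2*x)
Second-derivative test at each critical point:
  f''(-5/6) = -31.7669 < 0 → local maximum

Critical points: x = -5/6 (local maximum)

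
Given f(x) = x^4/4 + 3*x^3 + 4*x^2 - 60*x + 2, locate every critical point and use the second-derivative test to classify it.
f'(x) = x^3 + 9*x^2 + 8*x - 60

Solve f'(x) = 0:
  Factor: x^3 + 9*x^2 + 8*x - 60 = (x - 2)*(x + 5)*(x + 6) = 0.
  ⇒ x = -6, -5, 2

f''(x) = 3*x^2 + 18*x + 8
Second-derivative test at each critical point:
  f''(-6) = 8 > 0 → local minimum
  f''(-5) = -7 < 0 → local maximum
  f''(2) = 56 > 0 → local minimum

Critical points: x = -6 (local minimum); x = -5 (local maximum); x = 2 (local minimum)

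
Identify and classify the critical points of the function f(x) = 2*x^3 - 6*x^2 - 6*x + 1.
f'(x) = 6*x^2 - 12*x - 6

Solve f'(x) = 0:
  Factor: 6*x^2 - 12*x - 6 = 6*(x^2 - 2*x - 1); x^2 - 2*x - 1 = 0 has no rational roots; quadratic formula: x = (2 ± √8)/2.
  ⇒ x = 1 - sqrt(2) ≈ -0.4142, 1 + sqrt(2) ≈ 2.4142

f''(x) = 12*x - 12
Second-derivative test at each critical point:
  f''(-0.4142) = -16.9706 < 0 → local maximum
  f''(2.4142) = 16.9706 > 0 → local minimum

Critical points: x = 1 - sqrt(2) ≈ -0.4142 (local maximum); x = 1 + sqrt(2) ≈ 2.4142 (local minimum)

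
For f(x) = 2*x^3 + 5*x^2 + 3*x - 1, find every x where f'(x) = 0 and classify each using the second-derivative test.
f'(x) = 6*x^2 + 10*x + 3

Solve f'(x) = 0:
  6*x^2 + 10*x + 3 = 0 has no rational roots; quadratic formula: x = (-10 ± √28)/12.
  ⇒ x = -5/6 - sqrt(7)/6 ≈ -1.2743, -5/6 + sqrt(7)/6 ≈ -0.3924

f''(x) = 12*x + 10
Second-derivative test at each critical point:
  f''(-1.2743) = -5.2915 < 0 → local maximum
  f''(-0.3924) = 5.2915 > 0 → local minimum

Critical points: x = -5/6 - sqrt(7)/6 ≈ -1.2743 (local maximum); x = -5/6 + sqrt(7)/6 ≈ -0.3924 (local minimum)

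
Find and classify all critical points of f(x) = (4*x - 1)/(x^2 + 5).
f'(x) = 2*(-2*x^2 + x + 10)/(x^4 + 10*x^2 + 25)

Solve f'(x) = 0:
  f'(x) = -2*(x + 2)*(2*x - 5)/(x^2 + 5)^2; the denominator is positive wherever f is defined, so f'(x) = 0 ⇔ -4*x^2 + 2*x + 20 = 0.
  Factor: -4*x^2 + 2*x + 20 = -2*(x + 2)*(2*x - 5) = 0.
  ⇒ x = -2, 5/2

f''(x) = 2*(4*x^2*(4*x - 1) + (1 - 12*x)*(x^2 + 5))/(x^2 + 5)^3
Second-derivative test at each critical point:
  f''(-2) = 2/9 > 0 → local minimum
  f''(5/2) = -32/225 < 0 → local maximum

Critical points: x = -2 (local minimum); x = 5/2 (local maximum)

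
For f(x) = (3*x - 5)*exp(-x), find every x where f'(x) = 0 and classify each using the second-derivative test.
f'(x) = (8 - 3*x)*exp(-x)

Solve f'(x) = 0:
  f'(x) = (8 - 3*x)·exp(-x) and exp(-x) > 0 for every x, so f'(x) = 0 ⇔ 8 - 3*x = 0.
  8 - 3*x = 0.
  ⇒ x = 8/3

f''(x) = (3*x - 11)*exp(-x)
Second-derivative test at each critical point:
  f''(8/3) = -0.2085 < 0 → local maximum

Critical points: x = 8/3 (local maximum)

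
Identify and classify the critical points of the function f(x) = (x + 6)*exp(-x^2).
f'(x) = (-2*x*(x + 6) + 1)*exp(-x^2)

Solve f'(x) = 0:
  f'(x) = (-2*x^2 - 12*x + 1)·exp(-x^2) and exp(-x^2) > 0 for every x, so f'(x) = 0 ⇔ -2*x^2 - 12*x + 1 = 0.
  2*x^2 + 12*x - 1 = 0 has no rational roots; quadratic formula: x = (-12 ± √152)/4.
  ⇒ x = -sqrt(38)/2 - 3 ≈ -6.0822, -3 + sqrt(38)/2 ≈ 0.0822

f''(x) = 2*(2*x^2*(x + 6) - 3*x - 6)*exp(-x^2)
Second-derivative test at each critical point:
  f''(-6.0822) = 1.059e-15 > 0 → local minimum
  f''(0.0822) = -12.2458 < 0 → local maximum

Critical points: x = -sqrt(38)/2 - 3 ≈ -6.0822 (local minimum); x = -3 + sqrt(38)/2 ≈ 0.0822 (local maximum)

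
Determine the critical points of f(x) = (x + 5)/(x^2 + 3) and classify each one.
f'(x) = (x^2 - 2*x*(x + 5) + 3)/(x^2 + 3)^2

Solve f'(x) = 0:
  f'(x) = -(x^2 + 10*x - 3)/(x^2 + 3)^2; the denominator is positive wherever f is defined, so f'(x) = 0 ⇔ -x^2 - 10*x + 3 = 0.
  x^2 + 10*x - 3 = 0 has no rational roots; quadratic formula: x = (-10 ± √112)/2.
  ⇒ x = -2*sqrt(7) - 5 ≈ -10.2915, -5 + 2*sqrt(7) ≈ 0.2915

f''(x) = 2*(4*x^2*(x + 5) - (3*x + 5)*(x^2 + 3))/(x^2 + 3)^3
Second-derivative test at each critical point:
  f''(-10.2915) = 0.0009 > 0 → local minimum
  f''(0.2915) = -1.1120 < 0 → local maximum

Critical points: x = -2*sqrt(7) - 5 ≈ -10.2915 (local minimum); x = -5 + 2*sqrt(7) ≈ 0.2915 (local maximum)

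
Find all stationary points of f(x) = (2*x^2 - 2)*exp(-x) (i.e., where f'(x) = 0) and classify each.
f'(x) = 2*(-x^2 + 2*x + 1)*exp(-x)

Solve f'(x) = 0:
  f'(x) = (-2*x^2 + 4*x + 2)·exp(-x) and exp(-x) > 0 for every x, so f'(x) = 0 ⇔ -2*x^2 + 4*x + 2 = 0.
  Factor: -2*x^2 + 4*x + 2 = -2*(x^2 - 2*x - 1); x^2 - 2*x - 1 = 0 has no rational roots; quadratic formula: x = (2 ± √8)/2.
  ⇒ x = 1 - sqrt(2) ≈ -0.4142, 1 + sqrt(2) ≈ 2.4142

f''(x) = 2*(x^2 - 4*x + 1)*exp(-x)
Second-derivative test at each critical point:
  f''(-0.4142) = 8.5598 > 0 → local minimum
  f''(2.4142) = -0.5059 < 0 → local maximum

Critical points: x = 1 - sqrt(2) ≈ -0.4142 (local minimum); x = 1 + sqrt(2) ≈ 2.4142 (local maximum)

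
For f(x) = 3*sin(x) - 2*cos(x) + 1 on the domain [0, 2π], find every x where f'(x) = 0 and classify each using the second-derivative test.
f'(x) = 2*sin(x) + 3*cos(x)

Solve f'(x) = 0 on [0, 2π]:
  f'(x) = 0 ⇔ 3*cos(x) = -2*sin(x) ⇔ tan(x) = -3/2, i.e. x = arctan(-3/2) + nπ; keep the solutions lying in [0, 2π].
  ⇒ x = pi - atan(3/2) ≈ 2.1588, -atan(3/2) + 2*pi ≈ 5.3004

f''(x) = -3*sin(x) + 2*cos(x)
Second-derivative test at each critical point:
  f''(2.1588) = -3.6056 < 0 → local maximum
  f''(5.3004) = 3.6056 > 0 → local minimum

Critical points: x = pi - atan(3/2) ≈ 2.1588 (local maximum); x = -atan(3/2) + 2*pi ≈ 5.3004 (local minimum)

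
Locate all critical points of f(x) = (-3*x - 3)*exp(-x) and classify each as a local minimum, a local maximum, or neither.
f'(x) = 3*x*exp(-x)

Solve f'(x) = 0:
  f'(x) = (3*x)·exp(-x) and exp(-x) > 0 for every x, so f'(x) = 0 ⇔ 3*x = 0.
  3*x = 0.
  ⇒ x = 0

f''(x) = 3*(1 - x)*exp(-x)
Second-derivative test at each critical point:
  f''(0) = 3 > 0 → local minimum

Critical points: x = 0 (local minimum)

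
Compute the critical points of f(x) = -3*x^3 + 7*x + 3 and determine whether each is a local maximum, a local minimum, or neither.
f'(x) = 7 - 9*x^2

Solve f'(x) = 0:
  9*x^2 - 7 = 0 has no rational roots; quadratic formula: x = (0 ± √252)/18.
  ⇒ x = -sqrt(7)/3 ≈ -0.8819, sqrt(7)/3 ≈ 0.8819

f''(x) = -18*x
Second-derivative test at each critical point:
  f''(-0.8819) = 15.8745 > 0 → local minimum
  f''(0.8819) = -15.8745 < 0 → local maximum

Critical points: x = -sqrt(7)/3 ≈ -0.8819 (local minimum); x = sqrt(7)/3 ≈ 0.8819 (local maximum)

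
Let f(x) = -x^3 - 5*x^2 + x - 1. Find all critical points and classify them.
f'(x) = -3*x^2 - 10*x + 1

Solve f'(x) = 0:
  3*x^2 + 10*x - 1 = 0 has no rational roots; quadratic formula: x = (-10 ± √112)/6.
  ⇒ x = -2*sqrt(7)/3 - 5/3 ≈ -3.4305, -5/3 + 2*sqrt(7)/3 ≈ 0.0972

f''(x) = -6*x - 10
Second-derivative test at each critical point:
  f''(-3.4305) = 10.5830 > 0 → local minimum
  f''(0.0972) = -10.5830 < 0 → local maximum

Critical points: x = -2*sqrt(7)/3 - 5/3 ≈ -3.4305 (local minimum); x = -5/3 + 2*sqrt(7)/3 ≈ 0.0972 (local maximum)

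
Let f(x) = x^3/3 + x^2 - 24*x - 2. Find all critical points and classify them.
f'(x) = x^2 + 2*x - 24

Solve f'(x) = 0:
  Factor: x^2 + 2*x - 24 = (x - 4)*(x + 6) = 0.
  ⇒ x = -6, 4

f''(x) = 2*x + 2
Second-derivative test at each critical point:
  f''(-6) = -10 < 0 → local maximum
  f''(4) = 10 > 0 → local minimum

Critical points: x = -6 (local maximum); x = 4 (local minimum)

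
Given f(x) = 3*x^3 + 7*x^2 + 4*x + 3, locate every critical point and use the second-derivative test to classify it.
f'(x) = 9*x^2 + 14*x + 4

Solve f'(x) = 0:
  9*x^2 + 14*x + 4 = 0 has no rational roots; quadratic formula: x = (-14 ± √52)/18.
  ⇒ x = -7/9 - sqrt(13)/9 ≈ -1.1784, -7/9 + sqrt(13)/9 ≈ -0.3772

f''(x) = 18*x + 14
Second-derivative test at each critical point:
  f''(-1.1784) = -7.2111 < 0 → local maximum
  f''(-0.3772) = 7.2111 > 0 → local minimum

Critical points: x = -7/9 - sqrt(13)/9 ≈ -1.1784 (local maximum); x = -7/9 + sqrt(13)/9 ≈ -0.3772 (local minimum)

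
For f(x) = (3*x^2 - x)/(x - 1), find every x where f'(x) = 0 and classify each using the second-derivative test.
f'(x) = (3*x^2 - 6*x + 1)/(x^2 - 2*x + 1)

Solve f'(x) = 0:
  f'(x) = (3*x^2 - 6*x + 1)/(x - 1)^2; the denominator is positive wherever f is defined, so f'(x) = 0 ⇔ 3*x^2 - 6*x + 1 = 0.
  3*x^2 - 6*x + 1 = 0 has no rational roots; quadratic formula: x = (6 ± √24)/6.
  ⇒ x = 1 - sqrt(6)/3 ≈ 0.1835, sqrt(6)/3 + 1 ≈ 1.8165

f''(x) = 4/(x^3 - 3*x^2 + 3*x - 1)
Second-derivative test at each critical point:
  f''(0.1835) = -7.3485 < 0 → local maximum
  f''(1.8165) = 7.3485 > 0 → local minimum

Critical points: x = 1 - sqrt(6)/3 ≈ 0.1835 (local maximum); x = sqrt(6)/3 + 1 ≈ 1.8165 (local minimum)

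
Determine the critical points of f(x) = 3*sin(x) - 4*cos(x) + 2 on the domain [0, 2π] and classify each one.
f'(x) = 4*sin(x) + 3*cos(x)

Solve f'(x) = 0 on [0, 2π]:
  f'(x) = 0 ⇔ 3*cos(x) = -4*sin(x) ⇔ tan(x) = -3/4, i.e. x = arctan(-3/4) + nπ; keep the solutions lying in [0, 2π].
  ⇒ x = pi - atan(3/4) ≈ 2.4981, -atan(3/4) + 2*pi ≈ 5.6397

f''(x) = -3*sin(x) + 4*cos(x)
Second-derivative test at each critical point:
  f''(2.4981) = -5 < 0 → local maximum
  f''(5.6397) = 5 > 0 → local minimum

Critical points: x = pi - atan(3/4) ≈ 2.4981 (local maximum); x = -atan(3/4) + 2*pi ≈ 5.6397 (local minimum)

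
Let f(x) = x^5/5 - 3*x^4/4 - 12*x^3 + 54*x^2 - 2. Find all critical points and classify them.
f'(x) = x*(x^3 - 3*x^2 - 36*x + 108)

Solve f'(x) = 0:
  Factor: x^4 - 3*x^3 - 36*x^2 + 108*x = x*(x - 6)*(x - 3)*(x + 6) = 0.
  ⇒ x = -6, 0, 3, 6

f''(x) = 4*x^3 - 9*x^2 - 72*x + 108
Second-derivative test at each critical point:
  f''(-6) = -648 < 0 → local maximum
  f''(0) = 108 > 0 → local minimum
  f''(3) = -81 < 0 → local maximum
  f''(6) = 216 > 0 → local minimum

Critical points: x = -6 (local maximum); x = 0 (local minimum); x = 3 (local maximum); x = 6 (local minimum)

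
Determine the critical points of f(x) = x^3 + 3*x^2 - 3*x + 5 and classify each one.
f'(x) = 3*x^2 + 6*x - 3

Solve f'(x) = 0:
  Factor: 3*x^2 + 6*x - 3 = 3*(x^2 + 2*x - 1); x^2 + 2*x - 1 = 0 has no rational roots; quadratic formula: x = (-2 ± √8)/2.
  ⇒ x = -sqrt(2) - 1 ≈ -2.4142, -1 + sqrt(2) ≈ 0.4142

f''(x) = 6*x + 6
Second-derivative test at each critical point:
  f''(-2.4142) = -8.4853 < 0 → local maximum
  f''(0.4142) = 8.4853 > 0 → local minimum

Critical points: x = -sqrt(2) - 1 ≈ -2.4142 (local maximum); x = -1 + sqrt(2) ≈ 0.4142 (local minimum)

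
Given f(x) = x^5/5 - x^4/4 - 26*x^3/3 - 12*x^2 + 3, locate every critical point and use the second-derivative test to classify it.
f'(x) = x*(x^3 - x^2 - 26*x - 24)

Solve f'(x) = 0:
  Factor: x^4 - x^3 - 26*x^2 - 24*x = x*(x - 6)*(x + 1)*(x + 4) = 0.
  ⇒ x = -4, -1, 0, 6

f''(x) = 4*x^3 - 3*x^2 - 52*x - 24
Second-derivative test at each critical point:
  f''(-4) = -120 < 0 → local maximum
  f''(-1) = 21 > 0 → local minimum
  f''(0) = -24 < 0 → local maximum
  f''(6) = 420 > 0 → local minimum

Critical points: x = -4 (local maximum); x = -1 (local minimum); x = 0 (local maximum); x = 6 (local minimum)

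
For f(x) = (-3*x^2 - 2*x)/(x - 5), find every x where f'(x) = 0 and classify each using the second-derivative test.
f'(x) = (-3*x^2 + 30*x + 10)/(x^2 - 10*x + 25)

Solve f'(x) = 0:
  f'(x) = -(3*x^2 - 30*x - 10)/(x - 5)^2; the denominator is positive wherever f is defined, so f'(x) = 0 ⇔ -3*x^2 + 30*x + 10 = 0.
  3*x^2 - 30*x - 10 = 0 has no rational roots; quadratic formula: x = (30 ± √1020)/6.
  ⇒ x = 5 - sqrt(255)/3 ≈ -0.3229, 5 + sqrt(255)/3 ≈ 10.3229

f''(x) = -170/(x^3 - 15*x^2 + 75*x - 125)
Second-derivative test at each critical point:
  f''(-0.3229) = 1.1272 > 0 → local minimum
  f''(10.3229) = -1.1272 < 0 → local maximum

Critical points: x = 5 - sqrt(255)/3 ≈ -0.3229 (local minimum); x = 5 + sqrt(255)/3 ≈ 10.3229 (local maximum)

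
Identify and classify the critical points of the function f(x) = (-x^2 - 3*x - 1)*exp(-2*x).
f'(x) = (2*x^2 + 4*x - 1)*exp(-2*x)

Solve f'(x) = 0:
  f'(x) = (2*x^2 + 4*x - 1)·exp(-2*x) and exp(-2*x) > 0 for every x, so f'(x) = 0 ⇔ 2*x^2 + 4*x - 1 = 0.
  2*x^2 + 4*x - 1 = 0 has no rational roots; quadratic formula: x = (-4 ± √24)/4.
  ⇒ x = -sqrt(6)/2 - 1 ≈ -2.2247, -1 + sqrt(6)/2 ≈ 0.2247

f''(x) = 2*(-2*x^2 - 2*x + 3)*exp(-2*x)
Second-derivative test at each critical point:
  f''(-2.2247) = -419.2707 < 0 → local maximum
  f''(0.2247) = 3.1253 > 0 → local minimum

Critical points: x = -sqrt(6)/2 - 1 ≈ -2.2247 (local maximum); x = -1 + sqrt(6)/2 ≈ 0.2247 (local minimum)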